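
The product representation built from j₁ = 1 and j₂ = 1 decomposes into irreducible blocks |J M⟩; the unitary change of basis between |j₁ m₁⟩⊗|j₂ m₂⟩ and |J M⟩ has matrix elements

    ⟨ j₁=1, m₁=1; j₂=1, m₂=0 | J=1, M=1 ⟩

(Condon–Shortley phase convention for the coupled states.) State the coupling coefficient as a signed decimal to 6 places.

√[3·1!1!1!/4! · 2!0!1!1!2!0!] = √(1/2)
  +(−1)^0/∏(0,1,0,1,1,0)! = 1  (running 1)
⟨..|..⟩ = √(1/2)·(1) = +0.707107

+0.707107  (= +√(1/2))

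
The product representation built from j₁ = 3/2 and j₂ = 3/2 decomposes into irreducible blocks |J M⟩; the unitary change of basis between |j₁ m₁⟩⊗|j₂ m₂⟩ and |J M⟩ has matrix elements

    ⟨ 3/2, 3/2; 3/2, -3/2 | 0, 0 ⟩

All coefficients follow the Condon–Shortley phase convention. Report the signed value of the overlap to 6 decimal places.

+0.500000

triangle: 3!·0!·0!/4! = 6/24
(j±m)!: 3!·0!·0!·3!·0!·0! = 36
prefactor² = (2J+1)·Δ·N² = 9
  k=0: +1/(0!·3!·0!·0!·0!·0!) = 1/6
Σ = 1/6  ⇒  CG² = 9·(1/6)² = 1/4
CG = +√(1/4) = +0.500000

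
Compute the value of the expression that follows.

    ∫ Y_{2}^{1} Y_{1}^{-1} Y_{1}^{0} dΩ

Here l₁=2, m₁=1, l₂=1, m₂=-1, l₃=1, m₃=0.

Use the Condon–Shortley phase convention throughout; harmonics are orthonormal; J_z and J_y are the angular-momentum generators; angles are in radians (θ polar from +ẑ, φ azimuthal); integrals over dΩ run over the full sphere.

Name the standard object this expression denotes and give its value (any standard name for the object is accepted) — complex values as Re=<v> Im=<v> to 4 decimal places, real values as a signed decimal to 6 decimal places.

Gaunt coefficient, -0.218510

This is a Gaunt coefficient — the integral of a triple product of spherical harmonics over the sphere.
Rules hold: Σm=0, L=4 even, 1≤1≤3.
N = 5·3·3 = 45
Δ = 2!·2!·0!/5! = 1/30
Racah Σ t=1..1: t=1:−1/1 = -1/1
⇒ 3j(2 1 1; 0 0 0)² = 2/15, sgn +1
Racah Σ t=0..0: t=0:+1/2 = 1/2
⇒ 3j(2 1 1; 1 -1 0)² = 1/10, sgn -1
4πI² = N·(3j₀)²·(3jₘ)² = 3/5
I = -1·√(0.6/4π) = -0.21850969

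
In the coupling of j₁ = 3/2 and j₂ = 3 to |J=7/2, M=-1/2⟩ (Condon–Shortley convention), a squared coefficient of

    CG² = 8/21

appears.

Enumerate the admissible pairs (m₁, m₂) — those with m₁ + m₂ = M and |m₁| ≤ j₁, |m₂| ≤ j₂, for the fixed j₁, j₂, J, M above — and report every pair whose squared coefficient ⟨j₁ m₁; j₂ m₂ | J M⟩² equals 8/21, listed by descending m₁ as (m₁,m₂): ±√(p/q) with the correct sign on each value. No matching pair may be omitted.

(-3/2,1): −√(8/21)

Admissible pairs with m₁+m₂ = M = -1/2: (-3/2,1), (-1/2,0), (1/2,-1), (3/2,-2)
  (m₁,m₂)=(3/2,-2): CG² = 5/21, CG = +√(5/21)
  (m₁,m₂)=(1/2,-1): CG² = 2/7, CG = +√(2/7)
  (m₁,m₂)=(-1/2,0): CG² = 2/21, CG = −√(2/21)
  (m₁,m₂)=(-3/2,1): CG² = 8/21, CG = −√(8/21)   ← matches the target
Pairs with CG² = 8/21: (-3/2,1): −√(8/21)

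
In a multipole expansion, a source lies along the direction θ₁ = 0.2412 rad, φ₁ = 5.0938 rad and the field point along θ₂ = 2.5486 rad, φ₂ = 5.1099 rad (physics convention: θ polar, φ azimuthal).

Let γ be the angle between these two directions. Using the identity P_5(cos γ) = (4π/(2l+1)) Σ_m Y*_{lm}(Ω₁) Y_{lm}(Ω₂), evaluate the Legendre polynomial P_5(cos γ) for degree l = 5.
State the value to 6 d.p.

0.315723

Term-by-term m-sum for l=5 (normalisation 4π/11 = 1.142397):
  m=-5: Y*=(0.000341, 0.000119)  Y=(0.023133, -0.010241)  product (0.000009, -0.000001)
  m=-4: Y*=(0.000209, 0.004635)  Y=(0.002285, 0.118693)  product (-0.000550, 0.000035)
  m=-3: Y*=(-0.032136, 0.014605)  Y=(-0.291167, -0.115710)  product (0.011047, -0.000534)
  m=-2: Y*=(-0.124141, -0.118658)  Y=(0.326754, -0.333104)  product (-0.080089, 0.002580)
  m=-1: Y*=(0.184271, -0.459471)  Y=(0.090330, 0.215142)  product (0.115496, -0.001860)
  m=+0: Y*=(0.568944, -0.000000)  Y=(0.324358, 0.000000)  product (0.184541, 0.000000)
  m=+1: Y*=(-0.184271, -0.459471)  Y=(-0.090330, 0.215142)  product (0.115496, 0.001860)
  m=+2: Y*=(-0.124141, 0.118658)  Y=(0.326754, 0.333104)  product (-0.080089, -0.002580)
  m=+3: Y*=(0.032136, 0.014605)  Y=(0.291167, -0.115710)  product (0.011047, 0.000534)
  m=+4: Y*=(0.000209, -0.004635)  Y=(0.002285, -0.118693)  product (-0.000550, -0.000035)
  m=+5: Y*=(-0.000341, 0.000119)  Y=(-0.023133, -0.010241)  product (0.000009, 0.000001)
Accumulated sum (0.276369, -0.000000); after 4π/(2l+1) scaling, (0.315723, -0.000000) ⇒ P_5 = 0.315723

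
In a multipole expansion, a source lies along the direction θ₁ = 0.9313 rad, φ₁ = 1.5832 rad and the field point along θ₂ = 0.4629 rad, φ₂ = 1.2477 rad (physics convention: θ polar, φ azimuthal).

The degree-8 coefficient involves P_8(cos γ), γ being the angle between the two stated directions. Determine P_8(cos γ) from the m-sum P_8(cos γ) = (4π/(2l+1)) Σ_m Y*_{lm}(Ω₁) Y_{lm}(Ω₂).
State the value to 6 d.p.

-0.360777

Expand P_8 via completeness: Σ_{m} conj(Y_{8,m}) at Ω₁ times Y_{8,m} at Ω₂ —
  term(m=-8) = (-0.000065, 0.000032)   from Y*(Ω₁)=(0.088133, 0.008774), Y(Ω₂)=(-0.000692, 0.000431)
  term(m=-7) = (-0.001207, 0.001226)   from Y*(Ω₁)=(0.022850, -0.262504), Y(Ω₂)=(-0.005033, -0.004162)
  term(m=-6) = (-0.006134, 0.012954)   from Y*(Ω₁)=(-0.435039, -0.032436), Y(Ω₂)=(0.011813, -0.030658)
  term(m=-5) = (-0.004686, 0.043752)   from Y*(Ω₁)=(-0.023434, 0.377367), Y(Ω₂)=(0.116264, 0.005199)
  term(m=-4) = (-0.000139, -0.000599)   from Y*(Ω₁)=(-0.002089, -0.000104), Y(Ω₂)=(0.080760, 0.282542)
  term(m=-3) = (-0.094513, -0.149321)   from Y*(Ω₁)=(-0.013155, 0.353348), Y(Ω₂)=(-0.412061, 0.282819)
  term(m=-2) = (-0.069171, -0.054913)   from Y*(Ω₁)=(0.192177, 0.004768), Y(Ω₂)=(-0.366797, -0.276643)
  term(m=-1) = (-0.011730, -0.004090)   from Y*(Ω₁)=(-0.003411, 0.274964), Y(Ω₂)=(-0.014343, 0.042837)
  term(m=+0) = (-0.112775, 0.000000)   from Y*(Ω₁)=(0.237754, -0.000000), Y(Ω₂)=(-0.474335, 0.000000)
  term(m=+1) = (-0.011730, 0.004090)   from Y*(Ω₁)=(0.003411, 0.274964), Y(Ω₂)=(0.014343, 0.042837)
  term(m=+2) = (-0.069171, 0.054913)   from Y*(Ω₁)=(0.192177, -0.004768), Y(Ω₂)=(-0.366797, 0.276643)
  term(m=+3) = (-0.094513, 0.149321)   from Y*(Ω₁)=(0.013155, 0.353348), Y(Ω₂)=(0.412061, 0.282819)
  term(m=+4) = (-0.000139, 0.000599)   from Y*(Ω₁)=(-0.002089, 0.000104), Y(Ω₂)=(0.080760, -0.282542)
  term(m=+5) = (-0.004686, -0.043752)   from Y*(Ω₁)=(0.023434, 0.377367), Y(Ω₂)=(-0.116264, 0.005199)
  term(m=+6) = (-0.006134, -0.012954)   from Y*(Ω₁)=(-0.435039, 0.032436), Y(Ω₂)=(0.011813, 0.030658)
  term(m=+7) = (-0.001207, -0.001226)   from Y*(Ω₁)=(-0.022850, -0.262504), Y(Ω₂)=(0.005033, -0.004162)
  term(m=+8) = (-0.000065, -0.000032)   from Y*(Ω₁)=(0.088133, -0.008774), Y(Ω₂)=(-0.000692, -0.000431)
Σ over m = (-0.488065, -0.000000); ×(4π/17) → (-0.360777, -0.000000). Real part: -0.360777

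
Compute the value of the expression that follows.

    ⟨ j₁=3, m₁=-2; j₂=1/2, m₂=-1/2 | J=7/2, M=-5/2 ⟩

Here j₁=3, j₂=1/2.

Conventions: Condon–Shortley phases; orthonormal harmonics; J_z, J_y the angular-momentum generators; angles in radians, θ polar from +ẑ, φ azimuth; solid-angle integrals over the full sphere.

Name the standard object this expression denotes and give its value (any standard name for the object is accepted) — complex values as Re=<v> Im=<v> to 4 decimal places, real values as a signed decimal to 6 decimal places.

This is a Clebsch–Gordan (vector-coupling) coefficient.
√[8·0!6!1!/8! · 1!5!0!1!1!6!] = √(86400/7)
  +(−1)^0/∏(0,0,5,0,1,1)! = 1/120  (running 1/120)
⟨..|..⟩ = √(86400/7)·(1/120) = +0.925820

Clebsch–Gordan coefficient, +√(6/7) ≈ +0.925820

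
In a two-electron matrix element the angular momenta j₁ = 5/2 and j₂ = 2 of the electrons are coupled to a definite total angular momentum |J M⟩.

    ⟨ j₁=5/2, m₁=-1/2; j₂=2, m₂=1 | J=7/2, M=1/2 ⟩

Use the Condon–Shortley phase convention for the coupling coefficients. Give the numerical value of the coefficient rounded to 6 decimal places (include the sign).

−√(14/45) ≈ -0.557773

j₁+j₂−J=1  J+j₁−j₂=4  J−j₁+j₂=3  j₁+j₂+J+1=9
(j₁±m₁, j₂±m₂, J±M) = (2,3,3,1,4,3)
P² = 1152/35
sum k=0..1:
  [0] +1/36 = 1/36
  [1] −1/8 = -1/8
S = -7/72
C² = P²·S² = 14/45 ; C = -0.557773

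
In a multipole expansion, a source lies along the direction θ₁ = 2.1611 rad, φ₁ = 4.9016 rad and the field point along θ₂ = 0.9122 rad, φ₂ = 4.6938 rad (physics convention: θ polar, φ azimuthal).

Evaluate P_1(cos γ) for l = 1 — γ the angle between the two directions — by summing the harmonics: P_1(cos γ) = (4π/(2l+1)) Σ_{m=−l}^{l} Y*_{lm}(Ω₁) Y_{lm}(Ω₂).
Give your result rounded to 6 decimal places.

0.302232

Summing Y*_{l m}(θ₁,φ₁)·Y_{l m}(θ₂,φ₂) over m ∈ [−1, 1]; prefactor 4π/(2·1+1) = 4.188790:
  term(m=-1) = 0.07674 + 0.01618j   from Y*(Ω₁)=0.05399 - 0.28190j, Y(Ω₂)=-0.00508 + 0.27319j
  term(m=+0) = -0.08132 + 0.00000j   from Y*(Ω₁)=-0.27196 + 0.00000j, Y(Ω₂)=0.29903 + 0.00000j
  term(m=+1) = 0.07674 - 0.01618j   from Y*(Ω₁)=-0.05399 - 0.28190j, Y(Ω₂)=0.00508 + 0.27319j
Σ over m = 0.07215 + 0.00000j; ×(4π/3) → 0.30223 + 0.00000j. Real part: 0.302232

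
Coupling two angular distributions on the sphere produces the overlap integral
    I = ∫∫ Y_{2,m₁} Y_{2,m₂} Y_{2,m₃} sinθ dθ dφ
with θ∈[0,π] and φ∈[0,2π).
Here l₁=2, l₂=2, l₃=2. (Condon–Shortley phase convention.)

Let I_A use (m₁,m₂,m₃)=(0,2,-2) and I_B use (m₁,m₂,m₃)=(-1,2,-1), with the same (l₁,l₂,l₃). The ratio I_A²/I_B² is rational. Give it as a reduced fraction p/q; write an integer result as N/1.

l's match ⇒ only the (l;m) 3-j factors differ between A and B.
A: triangle coeff Δ(2,2,2) = 1/630; Σ_t [2,2]: t=2:+1/8 = 1/8; (3j)²=2/35 [(2 2 2; 0 2 -2)], sign=+1
B: triangle coeff Δ(2,2,2) = 1/630; Σ_t [2,2]: t=2:+1/4 = 1/4; (3j)²=3/35 [(2 2 2; -1 2 -1)], sign=-1
I_A²/I_B² = (2/35)/(3/35) = 2/3

2/3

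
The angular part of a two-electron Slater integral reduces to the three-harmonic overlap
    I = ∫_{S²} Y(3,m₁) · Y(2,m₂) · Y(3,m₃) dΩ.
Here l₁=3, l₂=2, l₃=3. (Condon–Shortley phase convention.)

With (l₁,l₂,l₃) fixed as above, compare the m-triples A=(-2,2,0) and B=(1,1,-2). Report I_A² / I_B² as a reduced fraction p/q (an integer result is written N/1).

4/3

Shared (l₁,l₂,l₃)=(3,2,3): N and (l;000)² cancel in I_A²/I_B².
A: Δ = 2!·4!·2!/9! = 1/3780; Racah Σ t=2..2: t=2:+1/24 = 1/24; ⇒ 3j(3 2 3; -2 2 0)² = 1/21, sgn -1
B: Δ = 2!·4!·2!/9! = 1/3780; Racah Σ t=1..2: t=1:−1/12 t=2:+1/48 = -1/16; ⇒ 3j(3 2 3; 1 1 -2)² = 1/28, sgn +1
I_A²/I_B² = (1/21)/(1/28) = 4/3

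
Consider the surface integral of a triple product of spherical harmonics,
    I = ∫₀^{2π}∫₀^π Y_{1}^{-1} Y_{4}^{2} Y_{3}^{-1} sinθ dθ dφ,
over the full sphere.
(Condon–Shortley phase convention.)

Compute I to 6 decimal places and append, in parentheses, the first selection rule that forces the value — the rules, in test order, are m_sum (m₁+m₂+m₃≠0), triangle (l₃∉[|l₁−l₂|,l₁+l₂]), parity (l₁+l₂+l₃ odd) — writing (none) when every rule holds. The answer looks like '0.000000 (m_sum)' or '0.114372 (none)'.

m-sum 0 ✓  L=8 even ✓  3≤3≤5 ✓
Π(2lᵢ+1) = 3×9×7 = 189
triangle coeff Δ(1,4,3) = 1/252
Σ_t [1,1]: t=1:−1/36 = -1/36
(3j)²=4/63 [(1 4 3; 0 0 0)], sign=+1
Σ_t [2,2]: t=2:+1/96 = 1/96
(3j)²=5/84 [(1 4 3; -1 2 -1)], sign=+1
⇒ 4πI² = 5/7
I = (+1)√(5/7/(4π)) = 0.23841361
No selection rule forces the value: the integral is nonzero (none).

0.238414 (none)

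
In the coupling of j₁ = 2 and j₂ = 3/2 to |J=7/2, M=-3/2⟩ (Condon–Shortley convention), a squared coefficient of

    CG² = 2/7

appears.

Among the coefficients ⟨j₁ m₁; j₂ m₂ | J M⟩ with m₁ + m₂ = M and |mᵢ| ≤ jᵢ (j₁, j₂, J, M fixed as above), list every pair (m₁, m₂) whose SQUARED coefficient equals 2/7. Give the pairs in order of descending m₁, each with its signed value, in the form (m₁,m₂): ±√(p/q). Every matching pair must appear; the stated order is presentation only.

Admissible pairs with m₁+m₂ = M = -3/2: (-2,1/2), (-1,-1/2), (0,-3/2)
  (m₁,m₂)=(0,-3/2): CG² = 2/7, CG = +√(2/7)   ← matches the target
  (m₁,m₂)=(-1,-1/2): CG² = 4/7, CG = +√(4/7)
  (m₁,m₂)=(-2,1/2): CG² = 1/7, CG = +√(1/7)
Pairs with CG² = 2/7: (0,-3/2): +√(2/7)

(0,-3/2): +√(2/7)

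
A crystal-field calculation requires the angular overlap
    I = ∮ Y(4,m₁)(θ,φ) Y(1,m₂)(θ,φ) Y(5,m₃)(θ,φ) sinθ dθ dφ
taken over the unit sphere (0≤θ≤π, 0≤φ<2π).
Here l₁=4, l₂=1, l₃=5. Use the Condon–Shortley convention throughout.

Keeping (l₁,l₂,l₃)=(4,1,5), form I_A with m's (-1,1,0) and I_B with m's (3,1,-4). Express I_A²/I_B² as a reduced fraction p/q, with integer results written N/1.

5/18

Same 4,1,5: normalisation and zero-m 3j drop out of the ratio.
A: Δ: 0! 8! 2! / 11! → 1/495; sum: t=0:+1/1440 = 1/1440; 3j²(4 1 5; -1 1 0) = Δ·Π!·Σ² = 2/99  (sign -1)
B: Δ: 0! 8! 2! / 11! → 1/495; sum: t=0:+1/10080 = 1/10080; 3j²(4 1 5; 3 1 -4) = Δ·Π!·Σ² = 4/55  (sign -1)
I_A²/I_B² = (2/99)/(4/55) = 5/18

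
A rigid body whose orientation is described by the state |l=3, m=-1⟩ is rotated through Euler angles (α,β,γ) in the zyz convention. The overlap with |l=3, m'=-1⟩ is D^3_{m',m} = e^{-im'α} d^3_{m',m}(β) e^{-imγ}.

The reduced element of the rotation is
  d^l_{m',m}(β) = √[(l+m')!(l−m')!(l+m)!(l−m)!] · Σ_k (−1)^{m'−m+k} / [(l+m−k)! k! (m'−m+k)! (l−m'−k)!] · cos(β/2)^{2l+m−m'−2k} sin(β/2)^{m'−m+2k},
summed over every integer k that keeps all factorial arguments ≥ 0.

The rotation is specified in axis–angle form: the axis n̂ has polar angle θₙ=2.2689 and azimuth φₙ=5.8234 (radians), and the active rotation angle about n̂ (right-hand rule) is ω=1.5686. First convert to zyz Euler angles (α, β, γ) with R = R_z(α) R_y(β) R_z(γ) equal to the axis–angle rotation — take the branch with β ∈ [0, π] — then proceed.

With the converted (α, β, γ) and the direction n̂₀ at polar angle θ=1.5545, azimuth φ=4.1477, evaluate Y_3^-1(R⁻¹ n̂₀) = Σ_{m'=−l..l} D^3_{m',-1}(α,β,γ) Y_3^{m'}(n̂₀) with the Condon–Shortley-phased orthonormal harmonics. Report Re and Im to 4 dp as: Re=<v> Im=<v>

Re=0.3703 Im=0.2319

Axis–angle → zyz. n̂ = (sinθₙcosφₙ, sinθₙsinφₙ, cosθₙ) = (+0.686505, -0.339945, -0.642766), ω = 1.5686.
R = I cosω + sinω [n̂]ₓ + (1−cosω) n̂n̂ᵀ gives
  R = [+0.472451, +0.409903, -0.780237; -0.875626, +0.117505, -0.468479; -0.100349, +0.904528, +0.414437]
β = atan2(√(R₁₃²+R₂₃²), R₃₃) = 1.143472; α = atan2(R₂₃, R₁₃) mod 2π = 3.682329; γ = atan2(R₃₂, −R₃₁) mod 2π = 1.460307
Need the full column D^3_{m',-1} for m'=−3..3 at α=3.6823, β=1.1435, γ=1.4603.
cos(β/2)=0.840963, sin(β/2)=0.541093
d^3_{-3,-1}: single k=2 term ⇒ +0.567148;  D = +0.566159-0.033485i
d^3_{-2,-1}: k∈[1..2] ⇒ +0.719707 -0.595903 = +0.123804;  D = -0.102193+0.069886i
d^3_{-1,-1}: k∈[0..2] ⇒ +0.353721 -1.171496 +0.363741 = -0.454034;  D = -0.189376+0.412655i
d^3_{0,-1}: k∈[0..2] ⇒ -0.788400 +0.979169 -0.135122 = +0.055647;  D = +0.006136+0.055308i
d^3_{1,-1}: k∈[0..2] ⇒ +0.878622 -0.484988 +0.025097 = +0.418732;  D = -0.253819-0.333035i
d^3_{2,-1}: k∈[0..1] ⇒ -0.595903 +0.123349 = -0.472554;  D = -0.439048-0.174768i
d^3_{3,-1}: single k=0 term ⇒ +0.234794;  D = -0.231723+0.037848i
Y_3^{m'}(θ=1.5545,φ=4.1477) and Σ D·Y over m':
  (+0.5662-0.0335i)·(+0.4139+0.0513i)  (-0.1022+0.0699i)·(-0.0071-0.0151i)  (-0.1894+0.4127i)·(+0.1727-0.2726i)  (+0.0061+0.0553i)·(-0.0182+0.0000i)  (-0.2538-0.3330i)·(-0.1727-0.2726i)  (-0.4390-0.1748i)·(-0.0071+0.0151i)  (-0.2317+0.0378i)·(-0.4139+0.0513i)
Y_3^-1(R⁻¹ n̂) = +0.370269+0.231891i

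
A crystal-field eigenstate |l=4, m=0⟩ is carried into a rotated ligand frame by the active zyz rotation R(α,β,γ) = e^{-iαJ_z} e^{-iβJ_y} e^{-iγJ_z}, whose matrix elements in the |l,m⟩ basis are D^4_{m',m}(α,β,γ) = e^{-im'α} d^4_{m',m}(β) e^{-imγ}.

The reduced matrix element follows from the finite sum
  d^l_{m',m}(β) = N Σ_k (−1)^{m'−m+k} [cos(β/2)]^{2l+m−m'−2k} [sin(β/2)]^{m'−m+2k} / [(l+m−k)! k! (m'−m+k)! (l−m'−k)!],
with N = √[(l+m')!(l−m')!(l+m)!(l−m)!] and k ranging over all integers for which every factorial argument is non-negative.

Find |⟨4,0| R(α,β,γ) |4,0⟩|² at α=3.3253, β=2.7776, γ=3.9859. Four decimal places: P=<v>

P=0.1906

Split into d^4_{0,0}(β=2.7776) × two z-phases.
With c≡cos(β/2)=0.180993 and s≡sin(β/2)=0.983484, N=[24·24·24·24]^{1/2}=576.000000
The bounds max(0,m−m')=0 and min(l+m,l−m')=4 give 5 terms
  k=0: (−1)^0·576.0000/(576)·0.1810^8·0.9835^0 = +0.000001
  k=1: (−1)^1·576.0000/(36)·0.1810^6·0.9835^2 = -0.000544
  k=2: (−1)^2·576.0000/(16)·0.1810^4·0.9835^4 = +0.036143
  k=3: (−1)^3·576.0000/(36)·0.1810^2·0.9835^6 = -0.474296
  k=4: (−1)^4·576.0000/(576)·0.1810^0·0.9835^8 = +0.875265
d^4_{0,0}(2.7776) = +0.000001 -0.000544 +0.036143 -0.474296 +0.875265 = +0.436569
|D^4_{0,0}|² = |d^4_{0,0}(β)|² = (+0.436569)² = 0.190592 (the z-rotation phases have unit modulus)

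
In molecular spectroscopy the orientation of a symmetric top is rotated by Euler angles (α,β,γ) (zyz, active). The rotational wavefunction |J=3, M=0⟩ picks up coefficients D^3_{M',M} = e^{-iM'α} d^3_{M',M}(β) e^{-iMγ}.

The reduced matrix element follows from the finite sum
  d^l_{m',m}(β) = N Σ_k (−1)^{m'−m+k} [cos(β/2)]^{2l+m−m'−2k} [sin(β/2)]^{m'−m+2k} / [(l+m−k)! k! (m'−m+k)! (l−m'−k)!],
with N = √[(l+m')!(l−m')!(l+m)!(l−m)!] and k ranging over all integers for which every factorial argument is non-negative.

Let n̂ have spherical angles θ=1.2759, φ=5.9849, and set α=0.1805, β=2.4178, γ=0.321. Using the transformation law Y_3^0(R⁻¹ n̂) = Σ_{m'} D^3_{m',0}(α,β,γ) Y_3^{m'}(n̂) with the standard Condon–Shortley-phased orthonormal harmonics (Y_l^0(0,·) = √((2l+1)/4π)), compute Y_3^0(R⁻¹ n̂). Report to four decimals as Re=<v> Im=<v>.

Need the full column D^3_{m',0} for m'=−3..3 at α=0.1805, β=2.4178, γ=0.3210.
cos(β/2)=0.354048, sin(β/2)=0.935227
d^3_{-3,0}: single k=3 term ⇒ +0.162351;  D = +0.139124+0.083679i
d^3_{-2,0}: k∈[2..3] ⇒ +0.075274 -0.525236 = -0.449962;  D = -0.420959-0.158931i
d^3_{-1,0}: k∈[1..3] ⇒ +0.018023 -0.377269 +0.877483 = +0.518237;  D = +0.509818+0.093035i
d^3_{0,0}: k∈[0..3] ⇒ +0.001970 -0.123688 +0.863050 -0.669118 = +0.072214;  D = +0.072214+0.000000i
d^3_{1,0}: k∈[0..2] ⇒ -0.018023 +0.377269 -0.877483 = -0.518237;  D = -0.509818+0.093035i
d^3_{2,0}: k∈[0..1] ⇒ +0.075274 -0.525236 = -0.449962;  D = -0.420959+0.158931i
d^3_{3,0}: single k=0 term ⇒ -0.162351;  D = -0.139124+0.083679i
Y_3^{m'}(θ=1.2759,φ=5.9849) and Σ D·Y over m':
  (+0.1391+0.0837i)·(+0.2287+0.2851i)  (-0.4210-0.1589i)·(+0.2250+0.1528i)  (+0.5098+0.0930i)·(-0.1707-0.0525i)  (+0.0722+0.0000i)·(-0.2796+0.0000i)  (-0.5098+0.0930i)·(+0.1707-0.0525i)  (-0.4210+0.1589i)·(+0.2250-0.1528i)  (-0.1391+0.0837i)·(-0.2287+0.2851i)
Y_3^0(R⁻¹ n̂) = -0.309444+0.000000i

Re=-0.3094 Im=0.0000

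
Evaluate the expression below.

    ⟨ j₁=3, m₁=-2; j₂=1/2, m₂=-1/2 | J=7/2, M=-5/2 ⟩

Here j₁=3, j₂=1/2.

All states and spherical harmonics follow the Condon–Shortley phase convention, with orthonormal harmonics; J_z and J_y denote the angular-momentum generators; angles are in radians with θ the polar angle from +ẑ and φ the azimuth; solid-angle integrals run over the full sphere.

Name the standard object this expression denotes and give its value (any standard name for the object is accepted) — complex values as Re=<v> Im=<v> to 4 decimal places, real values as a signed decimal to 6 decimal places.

This is a Clebsch–Gordan (vector-coupling) coefficient.
√[8·0!6!1!/8! · 1!5!0!1!1!6!] = √(86400/7)
  +(−1)^0/∏(0,0,5,0,1,1)! = 1/120  (running 1/120)
⟨..|..⟩ = √(86400/7)·(1/120) = +0.925820

Clebsch–Gordan coefficient, +√(6/7) ≈ +0.925820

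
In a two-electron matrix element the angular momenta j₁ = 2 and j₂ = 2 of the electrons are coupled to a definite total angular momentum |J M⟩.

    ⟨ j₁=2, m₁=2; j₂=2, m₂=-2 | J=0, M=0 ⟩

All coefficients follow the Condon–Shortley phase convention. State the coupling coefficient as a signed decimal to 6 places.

j₁+j₂−J=4  J+j₁−j₂=0  J−j₁+j₂=0  j₁+j₂+J+1=5
(j₁±m₁, j₂±m₂, J±M) = (4,0,0,4,0,0)
P² = 576/5
sum k=0..0:
  [0] +1/24 = 1/24
S = 1/24
C² = P²·S² = 1/5 ; C = +0.447214

+√(1/5) ≈ +0.447214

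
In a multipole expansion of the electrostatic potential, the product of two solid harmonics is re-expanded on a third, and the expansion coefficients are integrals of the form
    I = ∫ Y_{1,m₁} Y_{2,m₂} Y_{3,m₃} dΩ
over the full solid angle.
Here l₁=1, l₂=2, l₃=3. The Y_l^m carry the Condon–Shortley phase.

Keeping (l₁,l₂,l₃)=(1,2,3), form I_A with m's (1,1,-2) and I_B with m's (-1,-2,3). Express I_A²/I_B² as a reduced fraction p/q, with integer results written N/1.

2/3

Shared (l₁,l₂,l₃)=(1,2,3): N and (l;000)² cancel in I_A²/I_B².
A: Δ = 0!·2!·4!/7! = 1/105; Racah Σ t=0..0: t=0:+1/12 = 1/12; ⇒ 3j(1 2 3; 1 1 -2)² = 2/21, sgn -1
B: Δ = 0!·2!·4!/7! = 1/105; Racah Σ t=0..0: t=0:+1/48 = 1/48; ⇒ 3j(1 2 3; -1 -2 3)² = 1/7, sgn +1
I_A²/I_B² = (2/21)/(1/7) = 2/3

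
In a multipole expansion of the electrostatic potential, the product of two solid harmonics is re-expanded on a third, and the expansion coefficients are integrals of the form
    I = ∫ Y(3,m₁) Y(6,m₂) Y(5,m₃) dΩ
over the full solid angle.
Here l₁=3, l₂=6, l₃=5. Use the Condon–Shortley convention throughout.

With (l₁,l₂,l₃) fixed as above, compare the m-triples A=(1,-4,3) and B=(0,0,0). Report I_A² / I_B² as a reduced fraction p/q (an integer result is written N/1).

30/49

Same 3,6,5: normalisation and zero-m 3j drop out of the ratio.
A: Δ: 4! 2! 8! / 15! → 1/675675; sum: t=0:+1/69120 t=1:−1/30240 t=2:+1/322560 = -1/64512; 3j²(3 6 5; 1 -4 3) = Δ·Π!·Σ² = 10/1001  (sign -1)
B: Δ: 4! 2! 8! / 15! → 1/675675; sum: t=1:−1/8640 t=2:+1/2304 t=3:−1/8640 = 7/34560; 3j²(3 6 5; 0 0 0) = Δ·Π!·Σ² = 7/429  (sign -1)
I_A²/I_B² = (10/1001)/(7/429) = 30/49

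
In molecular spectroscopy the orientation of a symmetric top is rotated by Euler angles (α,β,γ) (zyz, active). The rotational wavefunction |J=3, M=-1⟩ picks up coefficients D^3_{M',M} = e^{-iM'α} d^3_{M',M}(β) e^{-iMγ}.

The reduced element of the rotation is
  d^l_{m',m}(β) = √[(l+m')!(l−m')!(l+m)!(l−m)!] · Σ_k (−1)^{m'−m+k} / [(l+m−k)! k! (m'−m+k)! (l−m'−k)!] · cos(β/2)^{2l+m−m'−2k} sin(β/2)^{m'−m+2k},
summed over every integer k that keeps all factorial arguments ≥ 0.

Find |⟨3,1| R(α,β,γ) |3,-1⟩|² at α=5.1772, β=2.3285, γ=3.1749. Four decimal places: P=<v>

P=0.0276

First d^3_{1,-1}(β=2.3285), then the phase factors e^{-i(1)α} and e^{-i(-1)γ}:
Half-angle: c=0.395440, s=0.918492. N=√(24·2·2·24)=48.000000
k∈{0,1,2} keeps every argument non-negative
  k=0: (−1)^2·48.0000/(8)·0.3954^4·0.9185^2 = +0.123772
  k=1: (−1)^3·48.0000/(6)·0.3954^2·0.9185^4 = -0.890331
  k=2: (−1)^4·48.0000/(48)·0.3954^0·0.9185^6 = +0.600416
d^3_{1,-1}(2.3285) = +0.123772 -0.890331 +0.600416 = -0.166143
|D^3_{1,-1}|² = |d^3_{1,-1}(β)|² = (-0.166143)² = 0.027604 (the z-rotation phases have unit modulus)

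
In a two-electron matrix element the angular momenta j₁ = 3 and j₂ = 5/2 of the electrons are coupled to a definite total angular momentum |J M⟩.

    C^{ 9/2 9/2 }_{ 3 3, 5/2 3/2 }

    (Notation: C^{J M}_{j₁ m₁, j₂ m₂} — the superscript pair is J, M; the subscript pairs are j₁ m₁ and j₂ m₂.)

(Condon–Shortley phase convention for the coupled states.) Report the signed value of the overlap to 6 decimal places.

+√(6/11) = +0.738549

j₁+j₂−J=1  J+j₁−j₂=5  J−j₁+j₂=4  j₁+j₂+J+1=11
(j₁±m₁, j₂±m₂, J±M) = (6,0,4,1,9,0)
P² = 49766400/11
sum k=0..0:
  [0] +1/2880 = 1/2880
S = 1/2880
C² = P²·S² = 6/11 ; C = +0.738549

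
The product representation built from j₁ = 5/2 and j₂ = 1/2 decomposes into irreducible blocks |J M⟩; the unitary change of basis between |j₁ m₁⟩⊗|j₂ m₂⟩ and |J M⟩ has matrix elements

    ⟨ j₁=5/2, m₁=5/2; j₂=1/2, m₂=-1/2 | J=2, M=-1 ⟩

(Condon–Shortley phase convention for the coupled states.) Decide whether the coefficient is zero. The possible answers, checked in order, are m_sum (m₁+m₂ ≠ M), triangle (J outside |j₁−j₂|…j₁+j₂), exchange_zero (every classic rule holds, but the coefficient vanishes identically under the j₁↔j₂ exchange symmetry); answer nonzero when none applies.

m-sum: m₁+m₂ = 5/2+(-1/2) = 2, M = -1  ✗ ⇒ coefficient is 0

m_sum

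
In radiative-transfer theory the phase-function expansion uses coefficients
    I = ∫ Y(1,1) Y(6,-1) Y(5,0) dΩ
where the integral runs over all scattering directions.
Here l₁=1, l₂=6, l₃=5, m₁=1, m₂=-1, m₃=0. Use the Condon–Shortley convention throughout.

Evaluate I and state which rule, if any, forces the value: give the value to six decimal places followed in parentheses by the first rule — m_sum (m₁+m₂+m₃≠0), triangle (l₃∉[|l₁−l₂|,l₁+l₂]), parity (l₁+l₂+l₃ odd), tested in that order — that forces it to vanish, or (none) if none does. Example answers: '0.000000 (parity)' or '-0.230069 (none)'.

Checks pass: Σm=0; 12 even; l₃=5∈[5,7].
(2·1+1)(2·6+1)(2·5+1) = 429
Δ: 2! 0! 10! / 13! → 1/858
sum: t=1:−1/14400 = -1/14400
3j²(1 6 5; 0 0 0) = Δ·Π!·Σ² = 6/143  (sign +1)
sum: t=0:+1/28800 = 1/28800
3j²(1 6 5; 1 -1 0) = Δ·Π!·Σ² = 7/286  (sign -1)
combine: 4πI² = 429·6/143·7/286 = 63/143
take √, sign -1: I = -0.18723944
No selection rule forces the value: the integral is nonzero (none).

-0.187239 (none)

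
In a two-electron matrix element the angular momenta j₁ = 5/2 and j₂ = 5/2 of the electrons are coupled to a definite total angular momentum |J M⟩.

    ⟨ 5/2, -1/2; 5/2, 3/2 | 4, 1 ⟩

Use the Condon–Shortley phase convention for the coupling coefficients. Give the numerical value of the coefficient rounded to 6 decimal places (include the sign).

-0.597614

√[9·1!4!4!/10! · 2!3!4!1!5!3!] = √(10368/35)
  +(−1)^0/∏(0,1,3,4,1,0)! = 1/144  (running 1/144)
  +(−1)^1/∏(1,0,2,3,2,1)! = -1/24  (running -5/144)
⟨..|..⟩ = √(10368/35)·(-5/144) = -0.597614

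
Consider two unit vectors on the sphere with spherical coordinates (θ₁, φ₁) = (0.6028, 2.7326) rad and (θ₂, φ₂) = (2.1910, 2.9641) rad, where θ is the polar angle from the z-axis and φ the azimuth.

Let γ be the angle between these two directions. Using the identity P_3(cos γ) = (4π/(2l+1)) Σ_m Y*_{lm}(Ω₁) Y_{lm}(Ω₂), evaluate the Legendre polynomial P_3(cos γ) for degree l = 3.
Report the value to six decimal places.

Term-by-term m-sum for l=3 (normalisation 4π/7 = 1.795196):
  m=-3: Y*=-0.02563 + 0.07158j  Y=-0.19370 - 0.11414j  product 0.01314 - 0.01094j
  m=-2: Y*=0.18501 - 0.19748j  Y=-0.36881 - 0.13671j  product -0.09523 + 0.04754j
  m=-1: Y*=-0.40227 + 0.17436j  Y=-0.17835 - 0.03199j  product 0.07732 - 0.01823j
  m=+0: Y*=0.12076 + 0.00000j  Y=0.28435 + 0.00000j  product 0.03434 + 0.00000j
  m=+1: Y*=0.40227 + 0.17436j  Y=0.17835 - 0.03199j  product 0.07732 + 0.01823j
  m=+2: Y*=0.18501 + 0.19748j  Y=-0.36881 + 0.13671j  product -0.09523 - 0.04754j
  m=+3: Y*=0.02563 + 0.07158j  Y=0.19370 - 0.11414j  product 0.01314 + 0.01094j
Σ over m = 0.02479 + 0.00000j; ×(4π/7) → 0.04450 + 0.00000j. Real part: 0.044500

0.044500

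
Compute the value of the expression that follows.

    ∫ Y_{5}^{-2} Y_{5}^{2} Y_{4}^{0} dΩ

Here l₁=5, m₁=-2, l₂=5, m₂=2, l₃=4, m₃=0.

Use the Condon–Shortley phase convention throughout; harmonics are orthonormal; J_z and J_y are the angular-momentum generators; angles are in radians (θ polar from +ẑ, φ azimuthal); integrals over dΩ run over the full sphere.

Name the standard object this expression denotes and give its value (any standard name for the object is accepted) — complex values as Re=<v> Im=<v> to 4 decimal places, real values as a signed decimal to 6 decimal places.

Gaunt coefficient, -0.021700

This is a Gaunt coefficient — the integral of a triple product of spherical harmonics over the sphere.
Rules hold: Σm=0, L=14 even, 0≤4≤10.
N = 11·11·9 = 1089
Δ = 6!·4!·4!/15! = 1/3153150
Racah Σ t=1..5: t=1:−1/69120 t=2:+1/1728 t=3:−1/576 t=4:+1/1728 t=5:−1/69120 = -7/11520
⇒ 3j(5 5 4; 0 0 0)² = 2/143, sgn -1
Racah Σ t=3..6: t=3:−1/20736 t=4:+1/1728 t=5:−1/1920 t=6:+1/25920 = 1/20736
⇒ 3j(5 5 4; -2 2 0)² = 1/2574, sgn +1
4πI² = N·(3j₀)²·(3jₘ)² = 1/169
I = -1·√(0.00591716/4π) = -0.02169960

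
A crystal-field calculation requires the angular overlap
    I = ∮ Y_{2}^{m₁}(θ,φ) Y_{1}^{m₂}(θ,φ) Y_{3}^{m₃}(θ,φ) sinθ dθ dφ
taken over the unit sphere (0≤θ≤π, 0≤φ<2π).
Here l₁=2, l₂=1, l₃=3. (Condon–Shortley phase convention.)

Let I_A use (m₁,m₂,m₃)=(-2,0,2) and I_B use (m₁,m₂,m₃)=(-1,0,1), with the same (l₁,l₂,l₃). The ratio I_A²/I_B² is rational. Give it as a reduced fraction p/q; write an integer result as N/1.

5/8

l's match ⇒ only the (l;m) 3-j factors differ between A and B.
A: triangle coeff Δ(2,1,3) = 1/105; Σ_t [0,0]: t=0:+1/24 = 1/24; (3j)²=1/21 [(2 1 3; -2 0 2)], sign=-1
B: triangle coeff Δ(2,1,3) = 1/105; Σ_t [0,0]: t=0:+1/6 = 1/6; (3j)²=8/105 [(2 1 3; -1 0 1)], sign=+1
I_A²/I_B² = (1/21)/(8/105) = 5/8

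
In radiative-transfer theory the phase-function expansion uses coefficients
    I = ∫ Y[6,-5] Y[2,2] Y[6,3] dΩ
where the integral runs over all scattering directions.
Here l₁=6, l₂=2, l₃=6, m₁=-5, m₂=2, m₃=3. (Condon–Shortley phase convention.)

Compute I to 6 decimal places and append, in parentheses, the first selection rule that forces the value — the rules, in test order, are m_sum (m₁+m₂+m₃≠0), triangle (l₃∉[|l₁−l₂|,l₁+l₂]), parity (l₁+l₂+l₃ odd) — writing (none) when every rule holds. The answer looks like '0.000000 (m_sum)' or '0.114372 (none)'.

0.120286 (none)

Checks pass: Σm=0; 14 even; l₃=6∈[4,8].
(2·6+1)(2·2+1)(2·6+1) = 845
Δ: 2! 10! 2! / 15! → 1/90090
sum: t=0:+1/69120 t=1:−1/14400 t=2:+1/69120 = -7/172800
3j²(6 2 6; 0 0 0) = Δ·Π!·Σ² = 14/715  (sign -1)
sum: t=2:+1/1451520 = 1/1451520
3j²(6 2 6; -5 2 3) = Δ·Π!·Σ² = 1/91  (sign -1)
combine: 4πI² = 845·14/715·1/91 = 2/11
take √, sign +1: I = 0.12028562
No selection rule forces the value: the integral is nonzero (none).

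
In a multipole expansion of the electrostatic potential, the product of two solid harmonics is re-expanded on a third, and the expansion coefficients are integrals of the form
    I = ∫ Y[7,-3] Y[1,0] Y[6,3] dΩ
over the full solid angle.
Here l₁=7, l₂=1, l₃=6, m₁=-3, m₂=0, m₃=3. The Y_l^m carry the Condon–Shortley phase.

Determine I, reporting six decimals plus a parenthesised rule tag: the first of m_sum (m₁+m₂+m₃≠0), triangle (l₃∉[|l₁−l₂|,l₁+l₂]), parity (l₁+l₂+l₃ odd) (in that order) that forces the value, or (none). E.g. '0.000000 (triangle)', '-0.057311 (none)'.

Checks pass: Σm=0; 14 even; l₃=6∈[6,8].
(2·7+1)(2·1+1)(2·6+1) = 585
Δ: 2! 12! 0! / 15! → 1/1365
sum: t=1:−1/518400 = -1/518400
3j²(7 1 6; 0 0 0) = Δ·Π!·Σ² = 7/195  (sign -1)
sum: t=1:−1/2177280 = -1/2177280
3j²(7 1 6; -3 0 3) = Δ·Π!·Σ² = 8/273  (sign +1)
combine: 4πI² = 585·7/195·8/273 = 8/13
take √, sign -1: I = -0.22129336
No selection rule forces the value: the integral is nonzero (none).

-0.221293 (none)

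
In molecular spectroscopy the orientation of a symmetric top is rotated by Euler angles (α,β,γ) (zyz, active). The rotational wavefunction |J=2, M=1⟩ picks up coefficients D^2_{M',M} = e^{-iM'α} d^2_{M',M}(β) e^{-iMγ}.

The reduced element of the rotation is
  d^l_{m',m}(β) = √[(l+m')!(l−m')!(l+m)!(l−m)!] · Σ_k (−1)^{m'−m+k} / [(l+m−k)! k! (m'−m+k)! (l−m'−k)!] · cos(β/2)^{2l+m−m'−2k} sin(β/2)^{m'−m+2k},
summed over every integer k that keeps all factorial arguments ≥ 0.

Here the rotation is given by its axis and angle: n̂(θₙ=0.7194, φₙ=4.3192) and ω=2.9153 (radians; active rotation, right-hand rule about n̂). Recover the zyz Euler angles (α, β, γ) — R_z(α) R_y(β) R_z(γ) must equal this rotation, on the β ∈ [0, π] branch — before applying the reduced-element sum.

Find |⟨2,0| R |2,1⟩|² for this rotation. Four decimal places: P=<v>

Axis–angle → zyz. n̂ = (sinθₙcosφₙ, sinθₙsinφₙ, cosθₙ) = (-0.252461, -0.608652, +0.752201), ω = 2.9153.
R = I cosω + sinω [n̂]ₓ + (1−cosω) n̂n̂ᵀ gives
  R = [-0.848657, +0.134636, -0.511522; +0.472173, -0.243036, -0.847341; -0.238401, -0.960628, +0.142683]
β = atan2(√(R₁₃²+R₂₃²), R₃₃) = 1.427625; α = atan2(R₂₃, R₁₃) mod 2π = 4.169268; γ = atan2(R₃₂, −R₃₁) mod 2π = 4.955646
D^2_{0,1}(4.1693,1.4276,4.9556) = e^{-i·0·4.1693}·d^2_{0,1}(1.4276)·e^{-i·1·4.9556}. Compute d first:
c=cos(1.427625/2)=0.755871, s=sin(1.427625/2)=0.654720; N=√[2·2·6·1]=4.898979
Admissible k: 1..2 (factorial args all ≥0)
  k=1: (−1)^0·4.8990/(2)·0.7559^3·0.6547^1 = +0.692588
  k=2: (−1)^1·4.8990/(2)·0.7559^1·0.6547^3 = -0.519626
d^2_{0,1}(1.4276) = +0.692588 -0.519626 = +0.172963
|D^2_{0,1}|² = |d^2_{0,1}(β)|² = (+0.172963)² = 0.029916 (the z-rotation phases have unit modulus)

P=0.0299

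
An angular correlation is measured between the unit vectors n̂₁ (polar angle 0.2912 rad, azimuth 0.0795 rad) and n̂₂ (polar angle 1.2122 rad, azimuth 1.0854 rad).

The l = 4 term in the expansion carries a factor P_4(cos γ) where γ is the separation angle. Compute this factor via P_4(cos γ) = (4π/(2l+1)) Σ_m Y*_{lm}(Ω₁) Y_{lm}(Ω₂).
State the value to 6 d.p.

-0.256927

Expand P_4 via completeness: Σ_{m} conj(Y_{4,m}) at Ω₁ times Y_{4,m} at Ω₂ —
  term(m=-4) = -0.000650+0.000790i   from Y*(Ω₁)=+0.002856+0.000940i, Y(Ω₂)=-0.123283+0.317109i
  term(m=-3) = -0.010155-0.001265i   from Y*(Ω₁)=+0.027571+0.006703i, Y(Ω₂)=-0.358311+0.041246i
  term(m=-2) = +0.002580+0.005465i   from Y*(Ω₁)=+0.147647+0.023676i, Y(Ω₂)=+0.022821+0.033357i
  term(m=-1) = -0.079240+0.125026i   from Y*(Ω₁)=+0.443947+0.035368i, Y(Ω₂)=-0.155070+0.293977i
  term(m=+0) = -0.009078+0.000000i   from Y*(Ω₁)=+0.522655-0.000000i, Y(Ω₂)=-0.017368+0.000000i
  term(m=+1) = -0.079240-0.125026i   from Y*(Ω₁)=-0.443947+0.035368i, Y(Ω₂)=+0.155070+0.293977i
  term(m=+2) = +0.002580-0.005465i   from Y*(Ω₁)=+0.147647-0.023676i, Y(Ω₂)=+0.022821-0.033357i
  term(m=+3) = -0.010155+0.001265i   from Y*(Ω₁)=-0.027571+0.006703i, Y(Ω₂)=+0.358311+0.041246i
  term(m=+4) = -0.000650-0.000790i   from Y*(Ω₁)=+0.002856-0.000940i, Y(Ω₂)=-0.123283-0.317109i
Σ over m = -0.184010+0.000000i; ×(4π/9) → -0.256927+0.000000i. Real part: -0.256927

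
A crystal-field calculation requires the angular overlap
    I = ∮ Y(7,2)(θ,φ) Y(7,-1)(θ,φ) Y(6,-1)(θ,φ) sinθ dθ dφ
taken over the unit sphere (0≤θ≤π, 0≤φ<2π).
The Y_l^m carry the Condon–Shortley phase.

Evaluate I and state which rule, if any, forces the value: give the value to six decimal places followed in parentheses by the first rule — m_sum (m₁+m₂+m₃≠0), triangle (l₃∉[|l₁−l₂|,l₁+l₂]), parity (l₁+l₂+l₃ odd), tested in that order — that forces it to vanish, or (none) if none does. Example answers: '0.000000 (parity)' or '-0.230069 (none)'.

0.109239 (none)

Checks pass: Σm=0; 20 even; l₃=6∈[0,14].
(2·7+1)(2·7+1)(2·6+1) = 2925
Δ: 8! 6! 6! / 21! → 1/2444321880
sum: t=1:−1/2612736000 t=2:+1/20736000 t=3:−1/1658880 t=4:+1/746496 t=5:−1/1658880 t=6:+1/20736000 t=7:−1/2612736000 = 1/4354560
3j²(7 7 6; 0 0 0) = Δ·Π!·Σ² = 1000/138567  (sign +1)
sum: t=0:+1/3483648000 t=1:−1/29030400 t=2:+1/2488320 t=3:−1/1244160 t=4:+1/3317760 t=5:−1/62208000 = -1/6635520
3j²(7 7 6; 2 -1 -1) = Δ·Π!·Σ² = 2625/369512  (sign +1)
combine: 4πI² = 2925·1000/138567·2625/369512 = 24609375/164109517
take √, sign +1: I = 0.10923919
No selection rule forces the value: the integral is nonzero (none).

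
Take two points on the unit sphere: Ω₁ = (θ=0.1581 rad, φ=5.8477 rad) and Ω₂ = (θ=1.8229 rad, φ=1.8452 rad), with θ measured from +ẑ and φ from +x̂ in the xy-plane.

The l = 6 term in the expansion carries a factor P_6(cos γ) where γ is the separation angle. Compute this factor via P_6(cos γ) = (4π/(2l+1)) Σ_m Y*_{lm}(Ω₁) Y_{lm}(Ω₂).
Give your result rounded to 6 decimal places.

Summing Y*_{l m}(θ₁,φ₁)·Y_{l m}(θ₂,φ₂) over m ∈ [−6, 6]; prefactor 4π/(2·6+1) = 0.966644:
  [-6]  conj(Y_{6,-6})(Ω₁) = -0.00001 - 0.00000j ; Y_{6,-6}(Ω₂) = 0.03010 + 0.39727j ; Δ = 0.00000 - 0.00000j
  [-5]  conj(Y_{6,-5})(Ω₁) = -0.00009 - 0.00013j ; Y_{6,-5}(Ω₂) = 0.34849 + 0.07020j ; Δ = -0.00002 - 0.00005j
  [-4]  conj(Y_{6,-4})(Ω₁) = -0.00036 - 0.00210j ; Y_{6,-4}(Ω₂) = -0.04512 + 0.08813j ; Δ = 0.00020 + 0.00006j
  [-3]  conj(Y_{6,-3})(Ω₁) = 0.00507 - 0.01873j ; Y_{6,-3}(Ω₂) = 0.25056 + 0.23230j ; Δ = 0.00562 - 0.00351j
  [-2]  conj(Y_{6,-2})(Ω₁) = 0.07712 - 0.09159j ; Y_{6,-2}(Ω₂) = -0.00203 + 0.00124j ; Δ = -0.00004 + 0.00028j
  [-1]  conj(Y_{6,-1})(Ω₁) = 0.41395 - 0.19260j ; Y_{6,-1}(Ω₂) = 0.08794 + 0.31239j ; Δ = 0.09657 + 0.11238j
  [+0]  conj(Y_{6,0})(Ω₁) = 0.76692 + 0.00000j ; Y_{6,0}(Ω₂) = 0.02348 + 0.00000j ; Δ = 0.01801 + 0.00000j
  [+1]  conj(Y_{6,1})(Ω₁) = -0.41395 - 0.19260j ; Y_{6,1}(Ω₂) = -0.08794 + 0.31239j ; Δ = 0.09657 - 0.11238j
  [+2]  conj(Y_{6,2})(Ω₁) = 0.07712 + 0.09159j ; Y_{6,2}(Ω₂) = -0.00203 - 0.00124j ; Δ = -0.00004 - 0.00028j
  [+3]  conj(Y_{6,3})(Ω₁) = -0.00507 - 0.01873j ; Y_{6,3}(Ω₂) = -0.25056 + 0.23230j ; Δ = 0.00562 + 0.00351j
  [+4]  conj(Y_{6,4})(Ω₁) = -0.00036 + 0.00210j ; Y_{6,4}(Ω₂) = -0.04512 - 0.08813j ; Δ = 0.00020 - 0.00006j
  [+5]  conj(Y_{6,5})(Ω₁) = 0.00009 - 0.00013j ; Y_{6,5}(Ω₂) = -0.34849 + 0.07020j ; Δ = -0.00002 + 0.00005j
  [+6]  conj(Y_{6,6})(Ω₁) = -0.00001 + 0.00000j ; Y_{6,6}(Ω₂) = 0.03010 - 0.39727j ; Δ = 0.00000 + 0.00000j
Accumulated sum 0.22266 + 0.00000j; after 4π/(2l+1) scaling, 0.21523 + 0.00000j ⇒ P_6 = 0.215235

0.215235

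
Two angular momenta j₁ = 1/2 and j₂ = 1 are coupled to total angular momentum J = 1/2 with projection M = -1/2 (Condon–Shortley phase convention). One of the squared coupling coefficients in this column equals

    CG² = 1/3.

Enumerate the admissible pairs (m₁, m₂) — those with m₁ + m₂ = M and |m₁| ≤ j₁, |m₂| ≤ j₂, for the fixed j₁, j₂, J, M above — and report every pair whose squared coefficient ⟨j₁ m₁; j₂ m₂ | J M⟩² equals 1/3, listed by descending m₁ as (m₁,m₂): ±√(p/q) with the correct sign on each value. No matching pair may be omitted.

Admissible pairs with m₁+m₂ = M = -1/2: (-1/2,0), (1/2,-1)
  (m₁,m₂)=(1/2,-1): CG² = 2/3, CG = +√(2/3)
  (m₁,m₂)=(-1/2,0): CG² = 1/3, CG = −√(1/3)   ← matches the target
Pairs with CG² = 1/3: (-1/2,0): −√(1/3)

(-1/2,0): −√(1/3)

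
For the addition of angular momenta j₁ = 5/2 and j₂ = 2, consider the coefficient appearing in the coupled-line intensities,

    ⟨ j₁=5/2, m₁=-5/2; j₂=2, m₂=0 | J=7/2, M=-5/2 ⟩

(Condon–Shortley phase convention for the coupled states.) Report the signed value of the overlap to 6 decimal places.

-0.690066  (= −√(10/21))

j₁+j₂−J=1  J+j₁−j₂=4  J−j₁+j₂=3  j₁+j₂+J+1=9
(j₁±m₁, j₂±m₂, J±M) = (0,5,2,2,1,6)
P² = 7680/7
sum k=1..1:
  [1] −1/48 = -1/48
S = -1/48
C² = P²·S² = 10/21 ; C = -0.690066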